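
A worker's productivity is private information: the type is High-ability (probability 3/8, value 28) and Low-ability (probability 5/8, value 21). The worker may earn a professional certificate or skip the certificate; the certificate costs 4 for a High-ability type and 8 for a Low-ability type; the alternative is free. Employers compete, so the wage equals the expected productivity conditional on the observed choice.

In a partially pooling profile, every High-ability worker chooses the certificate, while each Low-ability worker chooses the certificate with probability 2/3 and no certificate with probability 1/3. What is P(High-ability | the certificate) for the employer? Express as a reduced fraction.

P(the certificate) = (3/8)·1 + (5/8)·(2/3) = 19/24.
By Bayes' rule, P(High-ability | the certificate) = (3/8) / (19/24) = 9/19.

9/19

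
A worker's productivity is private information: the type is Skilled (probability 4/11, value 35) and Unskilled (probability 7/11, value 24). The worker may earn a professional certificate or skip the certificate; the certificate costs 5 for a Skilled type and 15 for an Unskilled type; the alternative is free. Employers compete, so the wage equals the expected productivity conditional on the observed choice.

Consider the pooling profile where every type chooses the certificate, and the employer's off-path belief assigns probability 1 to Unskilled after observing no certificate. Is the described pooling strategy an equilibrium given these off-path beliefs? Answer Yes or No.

No

On path, the employer holds the prior and pays 4/11·35 + 7/11·24 = 28. Off path (no certificate), believing Unskilled, it pays 24.
Skilled: the certificate nets 28 − 5 = 23; no certificate nets 24. Skilled would deviate.
Unskilled: the certificate nets 28 − 15 = 13; no certificate nets 24. Unskilled would deviate.
A type deviates, so pooling fails.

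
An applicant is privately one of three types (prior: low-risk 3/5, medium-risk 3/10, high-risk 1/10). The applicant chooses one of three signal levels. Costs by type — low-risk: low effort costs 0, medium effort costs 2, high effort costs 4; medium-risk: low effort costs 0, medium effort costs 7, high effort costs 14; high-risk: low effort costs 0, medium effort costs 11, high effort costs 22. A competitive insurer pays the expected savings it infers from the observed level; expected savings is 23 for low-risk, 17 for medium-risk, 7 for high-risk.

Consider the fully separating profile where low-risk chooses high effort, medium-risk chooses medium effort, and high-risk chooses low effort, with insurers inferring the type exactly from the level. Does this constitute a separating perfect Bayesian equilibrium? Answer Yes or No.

Yes

Separating rebates: high effort → 23, medium effort → 17, low effort → 7.
low-risk (assigned high effort): low effort: 7 − 0 = 7; medium effort: 17 − 2 = 15; high effort: 23 − 4 = 19. low-risk stays.
medium-risk (assigned medium effort): low effort: 7 − 0 = 7; medium effort: 17 − 7 = 10; high effort: 23 − 14 = 9. medium-risk stays.
high-risk (assigned low effort): low effort: 7 − 0 = 7; medium effort: 17 − 11 = 6; high effort: 23 − 22 = 1. high-risk stays.
Every type prefers its assigned level; separation holds.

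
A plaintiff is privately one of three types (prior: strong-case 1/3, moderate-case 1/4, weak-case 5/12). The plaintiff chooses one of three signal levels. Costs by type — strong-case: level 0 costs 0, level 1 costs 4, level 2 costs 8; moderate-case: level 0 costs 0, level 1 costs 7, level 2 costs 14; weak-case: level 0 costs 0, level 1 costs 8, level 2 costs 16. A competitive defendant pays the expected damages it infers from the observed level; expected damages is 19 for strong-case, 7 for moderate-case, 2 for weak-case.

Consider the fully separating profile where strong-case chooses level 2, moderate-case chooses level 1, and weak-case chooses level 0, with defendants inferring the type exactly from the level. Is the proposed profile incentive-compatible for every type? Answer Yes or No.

No

Separating settlements: level 2 → 19, level 1 → 7, level 0 → 2.
strong-case (assigned level 2): level 0: 2 − 0 = 2; level 1: 7 − 4 = 3; level 2: 19 − 8 = 11. strong-case stays.
moderate-case (assigned level 1): level 0: 2 − 0 = 2; level 1: 7 − 7 = 0; level 2: 19 − 14 = 5. moderate-case prefers level 2.
weak-case (assigned level 0): level 0: 2 − 0 = 2; level 1: 7 − 8 = -1; level 2: 19 − 16 = 3. weak-case prefers level 2.
At least one type deviates; the separating profile fails.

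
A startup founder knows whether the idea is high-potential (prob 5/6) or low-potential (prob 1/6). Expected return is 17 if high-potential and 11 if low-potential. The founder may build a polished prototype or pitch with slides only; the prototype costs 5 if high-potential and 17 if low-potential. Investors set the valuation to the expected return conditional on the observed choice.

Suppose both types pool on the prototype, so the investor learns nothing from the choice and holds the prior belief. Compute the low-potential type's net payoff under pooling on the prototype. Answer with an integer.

-1

Pooled valuation = 5/6·17 + 1/6·11 = 16.
low-potential pays cost 17 for the prototype, so net payoff = 16 − 17 = -1.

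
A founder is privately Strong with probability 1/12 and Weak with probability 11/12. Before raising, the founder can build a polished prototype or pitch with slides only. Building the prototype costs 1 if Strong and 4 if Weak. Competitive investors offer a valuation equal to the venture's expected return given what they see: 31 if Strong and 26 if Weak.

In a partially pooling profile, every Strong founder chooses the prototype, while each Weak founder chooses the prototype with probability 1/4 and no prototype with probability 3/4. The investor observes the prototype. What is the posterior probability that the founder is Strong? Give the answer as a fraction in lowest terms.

4/15

P(the prototype) = (1/12)·1 + (11/12)·(1/4) = 5/16.
By Bayes' rule, P(Strong | the prototype) = (1/12) / (5/16) = 4/15.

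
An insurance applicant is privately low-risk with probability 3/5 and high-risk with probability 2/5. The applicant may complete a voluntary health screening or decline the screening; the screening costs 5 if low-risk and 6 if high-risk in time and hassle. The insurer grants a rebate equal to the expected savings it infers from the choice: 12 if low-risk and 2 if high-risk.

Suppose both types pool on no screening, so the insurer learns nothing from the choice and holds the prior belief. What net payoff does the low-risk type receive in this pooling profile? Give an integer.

Pooled rebate = 3/5·12 + 2/5·2 = 8.
low-risk pays no cost for no screening, so net payoff = 8.

8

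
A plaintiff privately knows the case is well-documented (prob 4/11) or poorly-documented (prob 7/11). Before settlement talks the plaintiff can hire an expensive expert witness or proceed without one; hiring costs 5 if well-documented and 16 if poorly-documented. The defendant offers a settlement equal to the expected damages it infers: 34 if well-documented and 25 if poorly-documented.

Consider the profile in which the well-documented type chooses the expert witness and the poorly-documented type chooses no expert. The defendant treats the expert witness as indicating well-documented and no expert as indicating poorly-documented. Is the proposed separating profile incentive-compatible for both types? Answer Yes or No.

Under these beliefs, the expert witness earns settlement 34 and no expert earns settlement 25.
well-documented: the expert witness nets 34 − 5 = 29; no expert nets 25. well-documented prefers the expert witness.
poorly-documented: the expert witness nets 34 − 16 = 18; no expert nets 25. poorly-documented prefers no expert.
Neither type deviates, so the separating profile is an equilibrium.

Yes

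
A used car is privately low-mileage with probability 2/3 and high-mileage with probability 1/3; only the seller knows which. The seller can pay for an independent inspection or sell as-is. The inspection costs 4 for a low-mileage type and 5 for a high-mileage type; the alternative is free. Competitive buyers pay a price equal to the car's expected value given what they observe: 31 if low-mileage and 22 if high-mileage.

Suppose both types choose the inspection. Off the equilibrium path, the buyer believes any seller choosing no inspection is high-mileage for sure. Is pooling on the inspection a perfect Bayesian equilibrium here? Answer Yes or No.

On path, the buyer holds the prior and pays 2/3·31 + 1/3·22 = 28. Off path (no inspection), believing high-mileage, it pays 22.
low-mileage: the inspection nets 28 − 4 = 24; no inspection nets 22. low-mileage stays.
high-mileage: the inspection nets 28 − 5 = 23; no inspection nets 22. high-mileage stays.
No type deviates, so pooling is sustained.

Yes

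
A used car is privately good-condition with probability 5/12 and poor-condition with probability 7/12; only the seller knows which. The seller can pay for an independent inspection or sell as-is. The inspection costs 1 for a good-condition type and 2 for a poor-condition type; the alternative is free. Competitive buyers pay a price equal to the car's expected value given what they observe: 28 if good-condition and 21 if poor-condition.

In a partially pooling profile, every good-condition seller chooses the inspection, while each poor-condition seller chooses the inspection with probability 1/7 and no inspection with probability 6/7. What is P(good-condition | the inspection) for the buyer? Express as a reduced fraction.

5/6

P(the inspection) = (5/12)·1 + (7/12)·(1/7) = 1/2.
By Bayes' rule, P(good-condition | the inspection) = (5/12) / (1/2) = 5/6.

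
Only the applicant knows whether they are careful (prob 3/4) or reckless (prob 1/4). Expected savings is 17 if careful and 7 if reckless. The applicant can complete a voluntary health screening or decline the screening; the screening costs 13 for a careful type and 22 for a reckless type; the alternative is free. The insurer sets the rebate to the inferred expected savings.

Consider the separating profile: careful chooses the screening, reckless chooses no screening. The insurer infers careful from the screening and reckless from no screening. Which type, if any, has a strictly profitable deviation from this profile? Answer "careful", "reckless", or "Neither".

careful

The screening pays 17; no screening pays 7.
careful: assigned the screening, nets 17 − 13 = 4; deviating to no screening nets 7.
reckless: assigned no screening, nets 7; deviating to the screening nets 17 − 22 = -5.
The careful type gains 3 by deviating.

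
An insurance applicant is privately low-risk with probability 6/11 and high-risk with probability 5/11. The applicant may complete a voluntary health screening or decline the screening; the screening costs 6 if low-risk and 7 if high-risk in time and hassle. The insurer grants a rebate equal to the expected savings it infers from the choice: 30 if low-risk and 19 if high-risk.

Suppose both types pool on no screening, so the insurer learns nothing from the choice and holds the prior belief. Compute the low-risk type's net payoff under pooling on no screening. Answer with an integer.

25

Pooled rebate = 6/11·30 + 5/11·19 = 25.
low-risk pays no cost for no screening, so net payoff = 25.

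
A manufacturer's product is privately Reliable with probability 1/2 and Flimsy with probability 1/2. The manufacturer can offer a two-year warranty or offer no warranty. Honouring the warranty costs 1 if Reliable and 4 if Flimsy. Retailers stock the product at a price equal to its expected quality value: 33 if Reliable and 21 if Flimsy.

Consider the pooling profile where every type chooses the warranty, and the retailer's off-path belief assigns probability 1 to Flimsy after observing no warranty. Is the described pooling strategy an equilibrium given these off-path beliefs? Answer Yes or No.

Yes

On path, the retailer holds the prior and pays 1/2·33 + 1/2·21 = 27. Off path (no warranty), believing Flimsy, it pays 21.
Reliable: the warranty nets 27 − 1 = 26; no warranty nets 21. Reliable stays.
Flimsy: the warranty nets 27 − 4 = 23; no warranty nets 21. Flimsy stays.
No type deviates, so pooling is sustained.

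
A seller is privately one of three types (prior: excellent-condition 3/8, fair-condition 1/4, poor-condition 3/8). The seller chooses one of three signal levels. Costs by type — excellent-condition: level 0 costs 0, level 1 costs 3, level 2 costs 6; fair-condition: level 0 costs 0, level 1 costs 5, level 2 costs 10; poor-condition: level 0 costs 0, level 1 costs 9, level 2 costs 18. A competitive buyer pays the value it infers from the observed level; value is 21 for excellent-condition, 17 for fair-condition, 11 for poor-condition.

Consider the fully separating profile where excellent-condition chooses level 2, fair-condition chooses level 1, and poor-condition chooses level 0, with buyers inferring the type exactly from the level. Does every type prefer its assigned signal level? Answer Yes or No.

Yes

Separating prices: level 2 → 21, level 1 → 17, level 0 → 11.
excellent-condition (assigned level 2): level 0: 11 − 0 = 11; level 1: 17 − 3 = 14; level 2: 21 − 6 = 15. excellent-condition stays.
fair-condition (assigned level 1): level 0: 11 − 0 = 11; level 1: 17 − 5 = 12; level 2: 21 − 10 = 11. fair-condition stays.
poor-condition (assigned level 0): level 0: 11 − 0 = 11; level 1: 17 − 9 = 8; level 2: 21 − 18 = 3. poor-condition stays.
Every type prefers its assigned level; separation holds.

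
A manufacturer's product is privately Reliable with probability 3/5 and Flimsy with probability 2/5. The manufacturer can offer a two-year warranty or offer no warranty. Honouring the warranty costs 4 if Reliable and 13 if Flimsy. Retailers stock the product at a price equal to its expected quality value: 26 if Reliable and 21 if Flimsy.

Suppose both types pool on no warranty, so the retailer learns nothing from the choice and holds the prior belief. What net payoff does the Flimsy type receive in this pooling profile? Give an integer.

24

Pooled price = 3/5·26 + 2/5·21 = 24.
Flimsy pays no cost for no warranty, so net payoff = 24.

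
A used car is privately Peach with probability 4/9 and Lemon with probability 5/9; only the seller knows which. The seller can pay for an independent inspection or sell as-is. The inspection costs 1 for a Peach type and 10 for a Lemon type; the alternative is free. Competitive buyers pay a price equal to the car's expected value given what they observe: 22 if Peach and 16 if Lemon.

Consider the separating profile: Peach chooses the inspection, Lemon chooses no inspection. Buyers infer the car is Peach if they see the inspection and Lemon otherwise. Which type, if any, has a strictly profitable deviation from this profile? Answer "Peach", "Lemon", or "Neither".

The inspection pays 22; no inspection pays 16.
Peach: assigned the inspection, nets 22 − 1 = 21; deviating to no inspection nets 16.
Lemon: assigned no inspection, nets 16; deviating to the inspection nets 22 − 10 = 12.
Both types strictly prefer their assigned action; no profitable deviation.

Neither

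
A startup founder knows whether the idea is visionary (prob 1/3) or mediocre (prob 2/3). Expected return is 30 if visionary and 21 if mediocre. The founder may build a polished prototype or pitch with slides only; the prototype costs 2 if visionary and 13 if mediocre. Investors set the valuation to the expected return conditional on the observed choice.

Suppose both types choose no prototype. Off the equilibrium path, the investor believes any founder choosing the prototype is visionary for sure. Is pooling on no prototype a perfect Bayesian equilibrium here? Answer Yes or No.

No

On path, the investor holds the prior and pays 1/3·30 + 2/3·21 = 24. Off path (the prototype), believing visionary, it pays 30.
visionary: no prototype nets 24; the prototype nets 30 − 2 = 28. visionary would deviate.
mediocre: no prototype nets 24; the prototype nets 30 − 13 = 17. mediocre stays.
A type deviates, so pooling fails.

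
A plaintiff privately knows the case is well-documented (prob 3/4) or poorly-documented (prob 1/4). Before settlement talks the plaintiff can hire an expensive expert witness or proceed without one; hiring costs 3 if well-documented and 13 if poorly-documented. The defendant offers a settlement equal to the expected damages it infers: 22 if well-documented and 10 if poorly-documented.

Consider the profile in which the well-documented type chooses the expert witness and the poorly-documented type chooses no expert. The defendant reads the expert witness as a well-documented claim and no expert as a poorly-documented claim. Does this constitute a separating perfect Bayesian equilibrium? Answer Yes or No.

Yes

Under these beliefs, the expert witness earns settlement 22 and no expert earns settlement 10.
well-documented: the expert witness nets 22 − 3 = 19; no expert nets 10. well-documented prefers the expert witness.
poorly-documented: the expert witness nets 22 − 13 = 9; no expert nets 10. poorly-documented prefers no expert.
Neither type deviates, so the separating profile is an equilibrium.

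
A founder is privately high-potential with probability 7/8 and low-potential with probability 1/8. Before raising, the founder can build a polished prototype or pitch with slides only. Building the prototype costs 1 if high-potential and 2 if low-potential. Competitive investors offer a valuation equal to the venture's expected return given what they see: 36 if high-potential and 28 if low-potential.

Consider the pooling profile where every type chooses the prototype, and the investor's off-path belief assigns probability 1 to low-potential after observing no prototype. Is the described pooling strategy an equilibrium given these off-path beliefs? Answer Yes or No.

On path, the investor holds the prior and pays 7/8·36 + 1/8·28 = 35. Off path (no prototype), believing low-potential, it pays 28.
high-potential: the prototype nets 35 − 1 = 34; no prototype nets 28. high-potential stays.
low-potential: the prototype nets 35 − 2 = 33; no prototype nets 28. low-potential stays.
No type deviates, so pooling is sustained.

Yes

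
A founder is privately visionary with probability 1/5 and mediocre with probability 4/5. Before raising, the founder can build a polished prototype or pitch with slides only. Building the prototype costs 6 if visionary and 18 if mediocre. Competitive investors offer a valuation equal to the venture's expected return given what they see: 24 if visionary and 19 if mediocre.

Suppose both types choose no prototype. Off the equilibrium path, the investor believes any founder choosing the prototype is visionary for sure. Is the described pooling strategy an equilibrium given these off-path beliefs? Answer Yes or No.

Yes

On path, the investor holds the prior and pays 1/5·24 + 4/5·19 = 20. Off path (the prototype), believing visionary, it pays 24.
visionary: no prototype nets 20; the prototype nets 24 − 6 = 18. visionary stays.
mediocre: no prototype nets 20; the prototype nets 24 − 18 = 6. mediocre stays.
No type deviates, so pooling is sustained.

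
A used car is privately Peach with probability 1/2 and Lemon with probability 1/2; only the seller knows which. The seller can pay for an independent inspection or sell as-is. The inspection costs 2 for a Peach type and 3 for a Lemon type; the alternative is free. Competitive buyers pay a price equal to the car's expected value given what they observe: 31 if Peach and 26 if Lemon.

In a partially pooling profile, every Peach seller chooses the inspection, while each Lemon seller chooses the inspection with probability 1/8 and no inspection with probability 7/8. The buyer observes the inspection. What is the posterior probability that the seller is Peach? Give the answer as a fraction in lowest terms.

8/9

P(the inspection) = (1/2)·1 + (1/2)·(1/8) = 9/16.
By Bayes' rule, P(Peach | the inspection) = (1/2) / (9/16) = 8/9.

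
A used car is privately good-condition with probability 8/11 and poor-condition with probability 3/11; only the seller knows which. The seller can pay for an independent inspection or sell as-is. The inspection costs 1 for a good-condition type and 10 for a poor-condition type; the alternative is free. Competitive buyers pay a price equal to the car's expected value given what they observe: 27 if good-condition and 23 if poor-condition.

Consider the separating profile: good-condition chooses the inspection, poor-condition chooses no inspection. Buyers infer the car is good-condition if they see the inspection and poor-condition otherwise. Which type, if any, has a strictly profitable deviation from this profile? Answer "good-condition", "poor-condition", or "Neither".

Neither

The inspection pays 27; no inspection pays 23.
good-condition: assigned the inspection, nets 27 − 1 = 26; deviating to no inspection nets 23.
poor-condition: assigned no inspection, nets 23; deviating to the inspection nets 27 − 10 = 17.
Both types strictly prefer their assigned action; no profitable deviation.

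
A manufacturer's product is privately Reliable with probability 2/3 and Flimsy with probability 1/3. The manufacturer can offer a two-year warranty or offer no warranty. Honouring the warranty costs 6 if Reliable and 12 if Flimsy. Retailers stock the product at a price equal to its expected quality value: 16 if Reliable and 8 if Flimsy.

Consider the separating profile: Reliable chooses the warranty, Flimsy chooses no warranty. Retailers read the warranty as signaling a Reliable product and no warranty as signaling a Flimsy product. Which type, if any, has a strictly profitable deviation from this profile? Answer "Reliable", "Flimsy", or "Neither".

Neither

The warranty pays 16; no warranty pays 8.
Reliable: assigned the warranty, nets 16 − 6 = 10; deviating to no warranty nets 8.
Flimsy: assigned no warranty, nets 8; deviating to the warranty nets 16 − 12 = 4.
Both types strictly prefer their assigned action; no profitable deviation.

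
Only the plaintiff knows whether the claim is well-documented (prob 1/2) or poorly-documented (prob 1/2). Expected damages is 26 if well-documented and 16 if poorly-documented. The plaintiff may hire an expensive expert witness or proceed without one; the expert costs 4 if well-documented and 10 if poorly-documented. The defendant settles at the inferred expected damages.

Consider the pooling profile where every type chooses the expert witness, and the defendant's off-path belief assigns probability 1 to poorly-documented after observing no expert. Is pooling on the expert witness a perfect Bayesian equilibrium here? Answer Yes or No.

No

On path, the defendant holds the prior and pays 1/2·26 + 1/2·16 = 21. Off path (no expert), believing poorly-documented, it pays 16.
well-documented: the expert witness nets 21 − 4 = 17; no expert nets 16. well-documented stays.
poorly-documented: the expert witness nets 21 − 10 = 11; no expert nets 16. poorly-documented would deviate.
A type deviates, so pooling fails.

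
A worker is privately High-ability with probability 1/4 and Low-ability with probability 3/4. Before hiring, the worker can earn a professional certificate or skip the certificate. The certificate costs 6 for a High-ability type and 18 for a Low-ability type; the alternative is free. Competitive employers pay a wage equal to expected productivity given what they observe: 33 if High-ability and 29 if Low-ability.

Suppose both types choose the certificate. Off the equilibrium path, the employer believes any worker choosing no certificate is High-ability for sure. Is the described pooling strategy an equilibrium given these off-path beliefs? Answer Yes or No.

On path, the employer holds the prior and pays 1/4·33 + 3/4·29 = 30. Off path (no certificate), believing High-ability, it pays 33.
High-ability: the certificate nets 30 − 6 = 24; no certificate nets 33. High-ability would deviate.
Low-ability: the certificate nets 30 − 18 = 12; no certificate nets 33. Low-ability would deviate.
A type deviates, so pooling fails.

No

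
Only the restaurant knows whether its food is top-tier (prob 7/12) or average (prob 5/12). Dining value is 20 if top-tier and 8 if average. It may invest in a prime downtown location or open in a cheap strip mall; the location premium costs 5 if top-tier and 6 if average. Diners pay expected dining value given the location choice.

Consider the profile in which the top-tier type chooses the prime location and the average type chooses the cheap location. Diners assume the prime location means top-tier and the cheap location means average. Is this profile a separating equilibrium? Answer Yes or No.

Under these beliefs, the prime location earns price premium 20 and the cheap location earns price premium 8.
top-tier: the prime location nets 20 − 5 = 15; the cheap location nets 8. top-tier prefers the prime location.
average: the prime location nets 20 − 6 = 14; the cheap location nets 8. average would deviate to the prime location.
average has a profitable deviation, so the profile is not an equilibrium.

No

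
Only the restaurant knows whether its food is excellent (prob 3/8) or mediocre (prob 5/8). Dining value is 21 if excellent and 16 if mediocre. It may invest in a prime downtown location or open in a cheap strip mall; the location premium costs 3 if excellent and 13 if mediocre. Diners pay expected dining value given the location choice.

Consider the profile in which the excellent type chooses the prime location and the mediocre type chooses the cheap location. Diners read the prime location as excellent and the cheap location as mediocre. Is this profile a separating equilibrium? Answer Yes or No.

Under these beliefs, the prime location earns price premium 21 and the cheap location earns price premium 16.
excellent: the prime location nets 21 − 3 = 18; the cheap location nets 16. excellent prefers the prime location.
mediocre: the prime location nets 21 − 13 = 8; the cheap location nets 16. mediocre prefers the cheap location.
Neither type deviates, so the separating profile is an equilibrium.

Yes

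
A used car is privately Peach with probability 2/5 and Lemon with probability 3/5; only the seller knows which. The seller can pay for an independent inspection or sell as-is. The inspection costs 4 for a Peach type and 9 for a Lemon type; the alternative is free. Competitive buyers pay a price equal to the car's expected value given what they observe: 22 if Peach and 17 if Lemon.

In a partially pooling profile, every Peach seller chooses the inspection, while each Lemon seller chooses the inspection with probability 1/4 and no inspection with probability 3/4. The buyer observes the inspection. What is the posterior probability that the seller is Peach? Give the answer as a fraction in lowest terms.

P(the inspection) = (2/5)·1 + (3/5)·(1/4) = 11/20.
By Bayes' rule, P(Peach | the inspection) = (2/5) / (11/20) = 8/11.

8/11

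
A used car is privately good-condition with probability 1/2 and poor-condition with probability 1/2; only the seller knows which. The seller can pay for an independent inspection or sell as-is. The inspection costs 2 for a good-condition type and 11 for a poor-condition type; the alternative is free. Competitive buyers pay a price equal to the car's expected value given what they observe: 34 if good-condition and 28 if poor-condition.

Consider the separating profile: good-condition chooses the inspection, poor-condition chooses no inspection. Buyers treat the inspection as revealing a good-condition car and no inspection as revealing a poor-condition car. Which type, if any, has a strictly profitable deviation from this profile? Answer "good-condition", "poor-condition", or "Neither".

Neither

The inspection pays 34; no inspection pays 28.
good-condition: assigned the inspection, nets 34 − 2 = 32; deviating to no inspection nets 28.
poor-condition: assigned no inspection, nets 28; deviating to the inspection nets 34 − 11 = 23.
Both types strictly prefer their assigned action; no profitable deviation.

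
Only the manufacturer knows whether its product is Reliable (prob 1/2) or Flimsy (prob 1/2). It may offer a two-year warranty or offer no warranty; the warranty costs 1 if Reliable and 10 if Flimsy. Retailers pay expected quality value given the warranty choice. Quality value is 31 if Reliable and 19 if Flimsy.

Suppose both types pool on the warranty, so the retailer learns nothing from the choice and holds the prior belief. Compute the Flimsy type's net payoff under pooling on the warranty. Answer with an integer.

15

Pooled price = 1/2·31 + 1/2·19 = 25.
Flimsy pays cost 10 for the warranty, so net payoff = 25 − 10 = 15.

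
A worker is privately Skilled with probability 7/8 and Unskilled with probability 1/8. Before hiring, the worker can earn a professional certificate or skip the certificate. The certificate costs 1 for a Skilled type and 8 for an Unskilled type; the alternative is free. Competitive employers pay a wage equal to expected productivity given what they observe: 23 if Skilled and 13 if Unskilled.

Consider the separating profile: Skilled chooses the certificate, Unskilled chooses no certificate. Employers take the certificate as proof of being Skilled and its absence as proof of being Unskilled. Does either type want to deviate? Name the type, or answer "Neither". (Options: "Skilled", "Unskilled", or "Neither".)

Unskilled

The certificate pays 23; no certificate pays 13.
Skilled: assigned the certificate, nets 23 − 1 = 22; deviating to no certificate nets 13.
Unskilled: assigned no certificate, nets 13; deviating to the certificate nets 23 − 8 = 15.
The Unskilled type gains 2 by deviating.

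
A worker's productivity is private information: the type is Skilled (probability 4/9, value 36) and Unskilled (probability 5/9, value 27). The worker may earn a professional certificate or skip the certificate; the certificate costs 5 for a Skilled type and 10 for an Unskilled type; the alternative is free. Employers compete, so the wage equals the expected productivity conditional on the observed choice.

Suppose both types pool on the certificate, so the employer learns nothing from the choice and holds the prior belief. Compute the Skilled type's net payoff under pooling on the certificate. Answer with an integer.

Pooled wage = 4/9·36 + 5/9·27 = 31.
Skilled pays cost 5 for the certificate, so net payoff = 31 − 5 = 26.

26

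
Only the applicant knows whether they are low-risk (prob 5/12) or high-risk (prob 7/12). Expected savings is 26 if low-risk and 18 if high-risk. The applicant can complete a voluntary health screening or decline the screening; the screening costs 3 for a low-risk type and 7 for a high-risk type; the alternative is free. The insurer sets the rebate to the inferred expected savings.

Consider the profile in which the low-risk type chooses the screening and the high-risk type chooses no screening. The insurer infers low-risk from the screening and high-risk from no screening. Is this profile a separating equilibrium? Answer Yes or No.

Under these beliefs, the screening earns rebate 26 and no screening earns rebate 18.
low-risk: the screening nets 26 − 3 = 23; no screening nets 18. low-risk prefers the screening.
high-risk: the screening nets 26 − 7 = 19; no screening nets 18. high-risk would deviate to the screening.
high-risk has a profitable deviation, so the profile is not an equilibrium.

No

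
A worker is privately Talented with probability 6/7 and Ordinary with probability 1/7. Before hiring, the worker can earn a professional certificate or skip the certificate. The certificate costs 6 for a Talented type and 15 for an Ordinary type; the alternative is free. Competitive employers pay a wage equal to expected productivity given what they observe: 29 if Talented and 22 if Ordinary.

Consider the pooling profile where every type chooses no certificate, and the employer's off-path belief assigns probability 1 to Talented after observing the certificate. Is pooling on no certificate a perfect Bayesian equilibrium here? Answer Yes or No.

On path, the employer holds the prior and pays 6/7·29 + 1/7·22 = 28. Off path (the certificate), believing Talented, it pays 29.
Talented: no certificate nets 28; the certificate nets 29 − 6 = 23. Talented stays.
Ordinary: no certificate nets 28; the certificate nets 29 − 15 = 14. Ordinary stays.
No type deviates, so pooling is sustained.

Yes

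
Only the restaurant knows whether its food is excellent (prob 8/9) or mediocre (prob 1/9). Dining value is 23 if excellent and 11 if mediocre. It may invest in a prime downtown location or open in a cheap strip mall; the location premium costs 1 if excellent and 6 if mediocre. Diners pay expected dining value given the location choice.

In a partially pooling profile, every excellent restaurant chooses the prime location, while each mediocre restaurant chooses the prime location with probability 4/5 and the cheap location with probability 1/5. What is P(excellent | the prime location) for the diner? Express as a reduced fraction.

10/11

P(the prime location) = (8/9)·1 + (1/9)·(4/5) = 44/45.
By Bayes' rule, P(excellent | the prime location) = (8/9) / (44/45) = 10/11.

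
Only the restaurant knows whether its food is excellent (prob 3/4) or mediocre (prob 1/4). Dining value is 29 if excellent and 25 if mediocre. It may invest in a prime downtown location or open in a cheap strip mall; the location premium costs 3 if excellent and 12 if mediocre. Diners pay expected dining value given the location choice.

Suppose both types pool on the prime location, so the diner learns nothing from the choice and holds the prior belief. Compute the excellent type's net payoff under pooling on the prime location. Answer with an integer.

25

Pooled price premium = 3/4·29 + 1/4·25 = 28.
excellent pays cost 3 for the prime location, so net payoff = 28 − 3 = 25.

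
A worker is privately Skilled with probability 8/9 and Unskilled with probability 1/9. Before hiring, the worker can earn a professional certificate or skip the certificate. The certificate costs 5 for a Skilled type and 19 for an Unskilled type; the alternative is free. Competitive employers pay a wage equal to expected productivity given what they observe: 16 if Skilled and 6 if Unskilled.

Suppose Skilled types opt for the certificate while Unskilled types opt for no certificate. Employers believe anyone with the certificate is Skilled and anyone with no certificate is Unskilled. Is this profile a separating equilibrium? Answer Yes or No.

Under these beliefs, the certificate earns wage 16 and no certificate earns wage 6.
Skilled: the certificate nets 16 − 5 = 11; no certificate nets 6. Skilled prefers the certificate.
Unskilled: the certificate nets 16 − 19 = -3; no certificate nets 6. Unskilled prefers no certificate.
Neither type deviates, so the separating profile is an equilibrium.

Yes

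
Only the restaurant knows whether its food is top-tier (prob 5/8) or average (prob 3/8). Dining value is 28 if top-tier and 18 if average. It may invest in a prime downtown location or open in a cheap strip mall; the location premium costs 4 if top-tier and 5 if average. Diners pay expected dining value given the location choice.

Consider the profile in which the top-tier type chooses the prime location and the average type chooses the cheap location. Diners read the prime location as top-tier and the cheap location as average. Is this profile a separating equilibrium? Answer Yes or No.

Under these beliefs, the prime location earns price premium 28 and the cheap location earns price premium 18.
top-tier: the prime location nets 28 − 4 = 24; the cheap location nets 18. top-tier prefers the prime location.
average: the prime location nets 28 − 5 = 23; the cheap location nets 18. average would deviate to the prime location.
average has a profitable deviation, so the profile is not an equilibrium.

No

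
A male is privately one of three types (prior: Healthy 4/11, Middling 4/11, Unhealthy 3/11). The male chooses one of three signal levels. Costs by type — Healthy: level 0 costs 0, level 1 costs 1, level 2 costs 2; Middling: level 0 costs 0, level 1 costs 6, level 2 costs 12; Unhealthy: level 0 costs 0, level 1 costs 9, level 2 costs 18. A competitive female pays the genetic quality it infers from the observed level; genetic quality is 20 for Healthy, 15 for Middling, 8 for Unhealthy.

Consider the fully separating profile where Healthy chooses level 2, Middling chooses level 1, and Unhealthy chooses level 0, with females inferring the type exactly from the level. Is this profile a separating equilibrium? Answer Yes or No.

Separating mating payoffs: level 2 → 20, level 1 → 15, level 0 → 8.
Healthy (assigned level 2): level 0: 8 − 0 = 8; level 1: 15 − 1 = 14; level 2: 20 − 2 = 18. Healthy stays.
Middling (assigned level 1): level 0: 8 − 0 = 8; level 1: 15 − 6 = 9; level 2: 20 − 12 = 8. Middling stays.
Unhealthy (assigned level 0): level 0: 8 − 0 = 8; level 1: 15 − 9 = 6; level 2: 20 − 18 = 2. Unhealthy stays.
Every type prefers its assigned level; separation holds.

Yes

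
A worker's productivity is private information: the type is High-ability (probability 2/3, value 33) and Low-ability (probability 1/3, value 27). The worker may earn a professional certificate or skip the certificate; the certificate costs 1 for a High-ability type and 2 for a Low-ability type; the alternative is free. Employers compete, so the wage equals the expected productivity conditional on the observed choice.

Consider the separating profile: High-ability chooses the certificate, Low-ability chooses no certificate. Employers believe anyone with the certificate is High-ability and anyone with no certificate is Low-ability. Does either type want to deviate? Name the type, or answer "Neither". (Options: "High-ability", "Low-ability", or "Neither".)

Low-ability

The certificate pays 33; no certificate pays 27.
High-ability: assigned the certificate, nets 33 − 1 = 32; deviating to no certificate nets 27.
Low-ability: assigned no certificate, nets 27; deviating to the certificate nets 33 − 2 = 31.
The Low-ability type gains 4 by deviating.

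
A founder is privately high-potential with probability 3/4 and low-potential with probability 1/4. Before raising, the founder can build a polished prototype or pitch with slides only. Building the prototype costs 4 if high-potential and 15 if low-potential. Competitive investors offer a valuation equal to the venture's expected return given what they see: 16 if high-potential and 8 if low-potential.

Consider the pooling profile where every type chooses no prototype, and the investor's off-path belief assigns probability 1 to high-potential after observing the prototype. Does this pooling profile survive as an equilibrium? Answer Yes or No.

On path, the investor holds the prior and pays 3/4·16 + 1/4·8 = 14. Off path (the prototype), believing high-potential, it pays 16.
high-potential: no prototype nets 14; the prototype nets 16 − 4 = 12. high-potential stays.
low-potential: no prototype nets 14; the prototype nets 16 − 15 = 1. low-potential stays.
No type deviates, so pooling is sustained.

Yes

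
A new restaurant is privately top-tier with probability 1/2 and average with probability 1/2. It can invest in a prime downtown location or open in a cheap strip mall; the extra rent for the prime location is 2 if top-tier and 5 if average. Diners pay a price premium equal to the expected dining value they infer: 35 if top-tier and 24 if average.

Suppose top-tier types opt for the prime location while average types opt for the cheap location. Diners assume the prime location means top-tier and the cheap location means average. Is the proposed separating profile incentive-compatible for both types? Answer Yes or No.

No

Under these beliefs, the prime location earns price premium 35 and the cheap location earns price premium 24.
top-tier: the prime location nets 35 − 2 = 33; the cheap location nets 24. top-tier prefers the prime location.
average: the prime location nets 35 − 5 = 30; the cheap location nets 24. average would deviate to the prime location.
average has a profitable deviation, so the profile is not an equilibrium.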